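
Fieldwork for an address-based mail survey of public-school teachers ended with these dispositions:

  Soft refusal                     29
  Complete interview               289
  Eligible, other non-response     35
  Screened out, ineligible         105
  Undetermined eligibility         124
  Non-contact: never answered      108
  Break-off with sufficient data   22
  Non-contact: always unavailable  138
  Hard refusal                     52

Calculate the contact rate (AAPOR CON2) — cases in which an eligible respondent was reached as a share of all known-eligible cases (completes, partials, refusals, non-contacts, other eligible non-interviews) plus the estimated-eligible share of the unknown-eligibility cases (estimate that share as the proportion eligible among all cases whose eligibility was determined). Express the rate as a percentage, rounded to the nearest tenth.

54.7%

Refusal or break-off = 52 + 29 = 81
No answer / not reached = 108 + 138 = 246
Top → 289 + 22 + 81 + 35 = 427
Eligible (known) → 289 + 22 + 81 + 246 + 35 = 673
e = 673 / (673 + 105) = 673 / 778 = 0.8650
e × U → 0.8650 × 124 = 107.26
Base → 673 + 107.26 = 780.26
CON2 = 427 / 780.26 = 0.5473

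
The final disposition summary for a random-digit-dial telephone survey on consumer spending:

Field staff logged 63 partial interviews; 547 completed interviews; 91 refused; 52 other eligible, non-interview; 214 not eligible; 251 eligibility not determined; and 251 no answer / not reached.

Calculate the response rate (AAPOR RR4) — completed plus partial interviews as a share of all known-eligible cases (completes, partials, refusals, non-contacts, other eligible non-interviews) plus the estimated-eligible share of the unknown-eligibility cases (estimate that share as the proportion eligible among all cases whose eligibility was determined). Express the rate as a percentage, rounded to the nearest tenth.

50.4%

Numerator → 547 + 63 = 610
Known eligible → 547 + 63 + 91 + 251 + 52 = 1004
e = 1004 / (1004 + 214) = 1004 / 1218 = 0.8243
Eligible share of unknowns → 0.8243 × 251 = 206.90
Denom → 1004 + 206.90 = 1210.90
RR4 = 610 / 1210.90 = 0.5038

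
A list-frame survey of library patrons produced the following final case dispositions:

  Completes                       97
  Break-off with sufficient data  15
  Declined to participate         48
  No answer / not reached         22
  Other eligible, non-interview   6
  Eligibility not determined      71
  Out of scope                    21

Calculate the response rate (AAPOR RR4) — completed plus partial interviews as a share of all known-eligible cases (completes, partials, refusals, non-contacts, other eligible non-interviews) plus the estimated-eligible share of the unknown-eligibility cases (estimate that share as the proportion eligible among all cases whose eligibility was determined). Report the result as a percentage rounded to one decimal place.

44.5%

Num = 97 + 15 = 112
Eligible (known) = 97 + 15 + 48 + 22 + 6 = 188
e = 188 / (188 + 21) = 188 / 209 = 0.8995
Eligible share of unknowns = 0.8995 × 71 = 63.86
Denominator = 188 + 63.86 = 251.86
RR4 = 112 / 251.86 = 0.4447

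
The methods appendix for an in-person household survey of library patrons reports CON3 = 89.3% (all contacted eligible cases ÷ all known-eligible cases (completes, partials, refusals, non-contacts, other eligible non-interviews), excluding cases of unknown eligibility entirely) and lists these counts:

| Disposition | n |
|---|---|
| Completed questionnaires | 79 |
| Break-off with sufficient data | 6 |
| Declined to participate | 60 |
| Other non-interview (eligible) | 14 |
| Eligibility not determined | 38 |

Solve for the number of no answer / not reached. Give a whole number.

19

Numerator → 79 + 6 + 60 + 14 = 159
CON3 = 159 / D = 0.893
D = 159 / 0.893 = 178.1
Other denominator terms total 159
no answer / not reached = 178.1 − 159 ≈ 19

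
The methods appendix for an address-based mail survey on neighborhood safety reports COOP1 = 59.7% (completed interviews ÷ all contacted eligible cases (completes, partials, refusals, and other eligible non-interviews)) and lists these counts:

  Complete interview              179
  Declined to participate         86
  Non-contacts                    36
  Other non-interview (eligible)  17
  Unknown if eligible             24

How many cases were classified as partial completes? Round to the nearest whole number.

COOP1 = 179 / D = 0.597
D = 179 / 0.597 = 299.8
Other denominator terms total 282
partial completes = 299.8 − 282 ≈ 18

18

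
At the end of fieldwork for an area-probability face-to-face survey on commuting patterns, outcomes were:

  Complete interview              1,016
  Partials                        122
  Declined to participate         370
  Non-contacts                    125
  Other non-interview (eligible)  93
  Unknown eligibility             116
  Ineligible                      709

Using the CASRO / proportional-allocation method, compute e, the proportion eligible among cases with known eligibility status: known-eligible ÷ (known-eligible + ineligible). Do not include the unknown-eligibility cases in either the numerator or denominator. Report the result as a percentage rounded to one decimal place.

Determined eligible = 1016 + 122 + 370 + 125 + 93 = 1726
e = 1726 / (1726 + 709) = 1726 / 2435 = 0.7088

70.9%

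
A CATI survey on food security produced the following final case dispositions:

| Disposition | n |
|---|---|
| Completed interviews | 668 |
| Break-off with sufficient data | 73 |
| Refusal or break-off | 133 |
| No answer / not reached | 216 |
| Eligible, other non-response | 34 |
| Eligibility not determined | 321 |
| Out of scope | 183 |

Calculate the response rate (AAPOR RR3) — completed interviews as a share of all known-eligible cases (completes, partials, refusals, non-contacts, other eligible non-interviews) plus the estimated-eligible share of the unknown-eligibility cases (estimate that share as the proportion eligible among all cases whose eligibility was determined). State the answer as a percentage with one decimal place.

47.7%

Top = 668
Eligible (known) = 668 + 73 + 133 + 216 + 34 = 1124
e = 1124 / (1124 + 183) = 1124 / 1307 = 0.8600
Estimated eligible among unknowns = 0.8600 × 321 = 276.06
Denom = 1124 + 276.06 = 1400.06
RR3 = 668 / 1400.06 = 0.4771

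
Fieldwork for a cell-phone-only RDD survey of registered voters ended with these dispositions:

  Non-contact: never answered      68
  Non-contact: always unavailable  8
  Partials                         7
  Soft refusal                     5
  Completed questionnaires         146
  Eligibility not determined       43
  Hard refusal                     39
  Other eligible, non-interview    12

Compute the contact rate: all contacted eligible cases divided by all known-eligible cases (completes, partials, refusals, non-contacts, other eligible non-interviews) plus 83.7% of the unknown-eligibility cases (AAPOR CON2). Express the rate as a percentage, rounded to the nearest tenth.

Refused = 39 + 5 = 44
No contact after all attempts = 68 + 8 = 76
Top → 146 + 7 + 44 + 12 = 209
Eligible (known) → 146 + 7 + 44 + 76 + 12 = 285
e × U → 0.8370 × 43 = 35.99
Denom → 285 + 35.99 = 320.99
CON2 = 209 / 320.99 = 0.6511

65.1%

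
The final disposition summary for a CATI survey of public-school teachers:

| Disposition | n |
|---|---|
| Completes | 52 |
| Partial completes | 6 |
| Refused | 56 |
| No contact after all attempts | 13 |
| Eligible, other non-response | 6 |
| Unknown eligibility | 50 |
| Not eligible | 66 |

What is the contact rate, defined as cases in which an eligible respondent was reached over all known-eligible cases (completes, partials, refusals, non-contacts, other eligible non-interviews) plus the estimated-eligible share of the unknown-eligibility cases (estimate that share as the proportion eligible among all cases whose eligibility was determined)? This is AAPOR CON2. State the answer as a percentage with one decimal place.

72.1%

Top: 52 + 6 + 56 + 6 = 120
Determined eligible: 52 + 6 + 56 + 13 + 6 = 133
e = 133 / (133 + 66) = 133 / 199 = 0.6683
e × U: 0.6683 × 50 = 33.41
Denom: 133 + 33.41 = 166.41
CON2 = 120 / 166.41 = 0.7211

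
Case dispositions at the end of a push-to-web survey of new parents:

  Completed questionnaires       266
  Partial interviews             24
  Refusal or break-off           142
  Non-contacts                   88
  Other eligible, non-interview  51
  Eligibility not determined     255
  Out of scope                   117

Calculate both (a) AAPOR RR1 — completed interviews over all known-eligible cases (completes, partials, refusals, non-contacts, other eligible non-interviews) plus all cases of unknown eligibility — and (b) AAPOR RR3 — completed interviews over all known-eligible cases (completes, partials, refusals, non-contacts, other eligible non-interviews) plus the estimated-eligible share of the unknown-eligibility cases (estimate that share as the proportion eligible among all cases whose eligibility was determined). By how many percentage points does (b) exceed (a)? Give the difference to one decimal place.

1.8

Num = 266
Base = 266 + 24 + 142 + 88 + 51 + 255 = 826
RR1 = 266 / 826 = 0.3220
Known eligible = 266 + 24 + 142 + 88 + 51 = 571
e = 571 / (571 + 117) = 571 / 688 = 0.8299
e × U = 0.8299 × 255 = 211.62
Base = 571 + 211.62 = 782.62
RR3 = 266 / 782.62 = 0.3399
Difference = 33.99 − 32.20 = 1.79 percentage points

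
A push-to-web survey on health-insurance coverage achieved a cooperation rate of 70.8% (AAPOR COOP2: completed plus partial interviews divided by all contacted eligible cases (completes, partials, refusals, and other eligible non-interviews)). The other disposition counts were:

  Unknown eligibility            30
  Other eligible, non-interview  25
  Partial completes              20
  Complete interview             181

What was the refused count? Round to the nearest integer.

58

Top → 181 + 20 = 201
COOP2 = 201 / D = 0.708
D = 201 / 0.708 = 283.9
Other denominator terms total 226
refused = 283.9 − 226 ≈ 58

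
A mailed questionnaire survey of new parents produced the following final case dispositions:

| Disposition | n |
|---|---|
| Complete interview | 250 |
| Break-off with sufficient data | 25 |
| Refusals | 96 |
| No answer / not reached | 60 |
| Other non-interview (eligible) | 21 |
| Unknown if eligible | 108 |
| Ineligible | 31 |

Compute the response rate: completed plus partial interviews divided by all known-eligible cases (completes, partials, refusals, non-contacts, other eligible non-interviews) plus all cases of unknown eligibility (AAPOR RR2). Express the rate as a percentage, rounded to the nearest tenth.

Numerator = 250 + 25 = 275
Base = 250 + 25 + 96 + 60 + 21 + 108 = 560
RR2 = 275 / 560 = 0.4911

49.1%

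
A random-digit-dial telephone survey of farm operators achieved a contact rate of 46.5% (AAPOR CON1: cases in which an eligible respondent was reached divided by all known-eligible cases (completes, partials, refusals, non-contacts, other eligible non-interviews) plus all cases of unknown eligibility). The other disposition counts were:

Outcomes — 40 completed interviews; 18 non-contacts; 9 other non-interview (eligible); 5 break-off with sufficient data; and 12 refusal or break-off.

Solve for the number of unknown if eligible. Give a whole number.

58

Top = 40 + 5 + 12 + 9 = 66
CON1 = 66 / D = 0.465
D = 66 / 0.465 = 141.9
Rest of base = 84
unknown if eligible = 141.9 − 84 ≈ 58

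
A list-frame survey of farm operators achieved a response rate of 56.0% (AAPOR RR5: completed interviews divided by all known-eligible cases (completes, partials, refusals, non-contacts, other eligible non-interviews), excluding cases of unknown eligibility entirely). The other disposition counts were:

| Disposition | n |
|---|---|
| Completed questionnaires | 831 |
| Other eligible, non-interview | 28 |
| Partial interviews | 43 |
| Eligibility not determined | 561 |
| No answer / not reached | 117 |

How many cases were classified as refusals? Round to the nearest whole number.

465

RR5 = 831 / D = 0.560
D = 831 / 0.560 = 1483.9
Remaining denominator categories sum to 1019
refusals = 1483.9 − 1019 ≈ 465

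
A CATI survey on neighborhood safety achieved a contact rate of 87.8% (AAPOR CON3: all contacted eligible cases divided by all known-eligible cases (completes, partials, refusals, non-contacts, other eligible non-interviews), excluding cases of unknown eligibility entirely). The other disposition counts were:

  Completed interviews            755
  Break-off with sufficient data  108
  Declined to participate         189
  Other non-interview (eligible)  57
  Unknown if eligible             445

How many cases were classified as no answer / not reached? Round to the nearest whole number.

154

Top → 755 + 108 + 189 + 57 = 1109
CON3 = 1109 / D = 0.878
D = 1109 / 0.878 = 1263.1
Other denominator terms total 1109
no answer / not reached = 1263.1 − 1109 ≈ 154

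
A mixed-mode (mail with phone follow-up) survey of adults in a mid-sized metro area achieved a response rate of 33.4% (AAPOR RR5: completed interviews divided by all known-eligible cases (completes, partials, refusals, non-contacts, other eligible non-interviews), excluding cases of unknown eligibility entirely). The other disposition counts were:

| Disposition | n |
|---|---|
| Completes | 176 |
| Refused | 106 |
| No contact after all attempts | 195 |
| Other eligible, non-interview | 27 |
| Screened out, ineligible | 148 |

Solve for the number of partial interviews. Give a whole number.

RR5 = 176 / D = 0.334
D = 176 / 0.334 = 526.9
Other denominator terms total 504
partial interviews = 526.9 − 504 ≈ 23

23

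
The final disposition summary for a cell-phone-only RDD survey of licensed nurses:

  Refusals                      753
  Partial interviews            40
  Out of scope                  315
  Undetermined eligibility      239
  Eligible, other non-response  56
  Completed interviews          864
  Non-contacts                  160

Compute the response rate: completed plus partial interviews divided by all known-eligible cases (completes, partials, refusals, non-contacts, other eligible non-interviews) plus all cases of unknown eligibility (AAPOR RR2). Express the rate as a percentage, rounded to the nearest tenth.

42.8%

Numerator = 864 + 40 = 904
Denom = 864 + 40 + 753 + 160 + 56 + 239 = 2112
RR2 = 904 / 2112 = 0.4280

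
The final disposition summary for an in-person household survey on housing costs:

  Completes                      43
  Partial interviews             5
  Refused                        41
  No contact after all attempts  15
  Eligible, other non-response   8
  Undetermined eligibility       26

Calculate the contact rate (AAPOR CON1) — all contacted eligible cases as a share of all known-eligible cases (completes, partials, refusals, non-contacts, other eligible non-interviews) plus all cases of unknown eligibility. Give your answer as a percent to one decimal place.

70.3%

Num: 43 + 5 + 41 + 8 = 97
Base: 43 + 5 + 41 + 15 + 8 + 26 = 138
CON1 = 97 / 138 = 0.7029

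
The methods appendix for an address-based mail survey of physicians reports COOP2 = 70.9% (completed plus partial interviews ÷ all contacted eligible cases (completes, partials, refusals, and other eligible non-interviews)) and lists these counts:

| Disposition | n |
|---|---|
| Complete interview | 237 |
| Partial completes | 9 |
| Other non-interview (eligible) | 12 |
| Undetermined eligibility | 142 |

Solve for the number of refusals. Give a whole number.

Numerator: 237 + 9 = 246
COOP2 = 246 / D = 0.709
D = 246 / 0.709 = 347.0
Rest of base = 258
refusals = 347.0 − 258 ≈ 89

89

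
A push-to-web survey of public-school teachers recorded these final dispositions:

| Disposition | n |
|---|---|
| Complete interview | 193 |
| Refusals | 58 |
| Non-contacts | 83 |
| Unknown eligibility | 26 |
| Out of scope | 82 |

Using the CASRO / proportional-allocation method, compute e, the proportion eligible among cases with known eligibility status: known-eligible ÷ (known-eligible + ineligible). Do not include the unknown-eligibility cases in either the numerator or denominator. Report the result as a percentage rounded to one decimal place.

Eligible (known) = 193 + 58 + 83 = 334
e = 334 / (334 + 82) = 334 / 416 = 0.8029

80.3%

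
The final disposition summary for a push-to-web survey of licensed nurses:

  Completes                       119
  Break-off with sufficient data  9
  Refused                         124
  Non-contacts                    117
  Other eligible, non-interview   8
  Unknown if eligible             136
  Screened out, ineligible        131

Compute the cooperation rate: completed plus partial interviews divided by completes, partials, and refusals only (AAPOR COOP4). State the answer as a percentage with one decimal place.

50.8%

Num: 119 + 9 = 128
Denominator: 119 + 9 + 124 = 252
COOP4 = 128 / 252 = 0.5079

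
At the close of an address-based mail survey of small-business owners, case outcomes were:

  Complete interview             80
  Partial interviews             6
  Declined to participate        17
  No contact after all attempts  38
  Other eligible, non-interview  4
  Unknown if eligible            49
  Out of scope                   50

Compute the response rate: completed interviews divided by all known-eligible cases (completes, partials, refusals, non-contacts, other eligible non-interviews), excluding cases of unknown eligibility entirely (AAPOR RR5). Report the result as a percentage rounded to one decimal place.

Numerator = 80
Base = 80 + 6 + 17 + 38 + 4 = 145
RR5 = 80 / 145 = 0.5517

55.2%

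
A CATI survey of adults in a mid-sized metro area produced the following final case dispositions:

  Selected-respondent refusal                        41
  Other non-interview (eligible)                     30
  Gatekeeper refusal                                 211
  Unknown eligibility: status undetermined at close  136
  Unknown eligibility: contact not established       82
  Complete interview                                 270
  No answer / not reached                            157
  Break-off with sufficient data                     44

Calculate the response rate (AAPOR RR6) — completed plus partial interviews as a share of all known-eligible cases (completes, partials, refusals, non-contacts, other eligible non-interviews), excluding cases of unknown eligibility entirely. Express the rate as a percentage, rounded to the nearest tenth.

Refusals = 211 + 41 = 252
Eligibility not determined = 82 + 136 = 218
Num = 270 + 44 = 314
Base = 270 + 44 + 252 + 157 + 30 = 753
RR6 = 314 / 753 = 0.4170

41.7%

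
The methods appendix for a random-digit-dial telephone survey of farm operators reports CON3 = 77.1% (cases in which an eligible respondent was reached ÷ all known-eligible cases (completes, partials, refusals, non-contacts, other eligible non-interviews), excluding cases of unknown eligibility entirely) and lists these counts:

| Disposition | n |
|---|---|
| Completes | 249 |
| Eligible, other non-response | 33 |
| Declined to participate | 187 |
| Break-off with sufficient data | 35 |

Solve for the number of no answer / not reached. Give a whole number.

150

Num → 249 + 35 + 187 + 33 = 504
CON3 = 504 / D = 0.771
D = 504 / 0.771 = 653.7
Rest of base = 504
no answer / not reached = 653.7 − 504 ≈ 150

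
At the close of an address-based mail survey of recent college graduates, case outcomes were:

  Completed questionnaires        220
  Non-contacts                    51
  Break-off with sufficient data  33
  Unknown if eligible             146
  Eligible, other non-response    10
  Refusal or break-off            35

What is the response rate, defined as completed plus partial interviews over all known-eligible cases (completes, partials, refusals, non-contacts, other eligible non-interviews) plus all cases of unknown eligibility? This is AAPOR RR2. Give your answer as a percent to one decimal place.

Num: 220 + 33 = 253
Base: 220 + 33 + 35 + 51 + 10 + 146 = 495
RR2 = 253 / 495 = 0.5111

51.1%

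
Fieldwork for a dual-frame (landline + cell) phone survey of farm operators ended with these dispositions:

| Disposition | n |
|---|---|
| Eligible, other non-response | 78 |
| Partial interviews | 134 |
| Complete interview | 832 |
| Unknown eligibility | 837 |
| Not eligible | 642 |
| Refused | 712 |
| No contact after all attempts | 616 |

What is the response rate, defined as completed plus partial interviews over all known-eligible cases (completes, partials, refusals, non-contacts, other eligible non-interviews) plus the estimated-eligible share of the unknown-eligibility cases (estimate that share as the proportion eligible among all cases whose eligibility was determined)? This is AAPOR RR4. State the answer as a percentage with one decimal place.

31.9%

Numerator: 832 + 134 = 966
Known eligible: 832 + 134 + 712 + 616 + 78 = 2372
e = 2372 / (2372 + 642) = 2372 / 3014 = 0.7870
e × U: 0.7870 × 837 = 658.72
Base: 2372 + 658.72 = 3030.72
RR4 = 966 / 3030.72 = 0.3187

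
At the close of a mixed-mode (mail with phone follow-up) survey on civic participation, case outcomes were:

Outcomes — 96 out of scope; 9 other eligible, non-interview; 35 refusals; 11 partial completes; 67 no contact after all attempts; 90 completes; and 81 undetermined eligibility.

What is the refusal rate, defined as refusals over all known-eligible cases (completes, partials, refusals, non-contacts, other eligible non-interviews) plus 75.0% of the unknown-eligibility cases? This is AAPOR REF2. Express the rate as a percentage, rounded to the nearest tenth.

12.8%

Num = 35
Determined eligible = 90 + 11 + 35 + 67 + 9 = 212
Eligible share of unknowns = 0.7500 × 81 = 60.75
Base = 212 + 60.75 = 272.75
REF2 = 35 / 272.75 = 0.1283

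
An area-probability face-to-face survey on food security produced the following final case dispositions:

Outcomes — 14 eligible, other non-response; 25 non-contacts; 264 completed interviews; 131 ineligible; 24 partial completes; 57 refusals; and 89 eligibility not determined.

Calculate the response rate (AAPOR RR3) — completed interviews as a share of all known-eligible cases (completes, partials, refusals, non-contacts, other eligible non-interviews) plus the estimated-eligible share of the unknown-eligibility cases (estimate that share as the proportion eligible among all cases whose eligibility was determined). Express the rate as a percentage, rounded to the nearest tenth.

Numerator: 264
Determined eligible: 264 + 24 + 57 + 25 + 14 = 384
e = 384 / (384 + 131) = 384 / 515 = 0.7456
Eligible share of unknowns: 0.7456 × 89 = 66.36
Base: 384 + 66.36 = 450.36
RR3 = 264 / 450.36 = 0.5862

58.6%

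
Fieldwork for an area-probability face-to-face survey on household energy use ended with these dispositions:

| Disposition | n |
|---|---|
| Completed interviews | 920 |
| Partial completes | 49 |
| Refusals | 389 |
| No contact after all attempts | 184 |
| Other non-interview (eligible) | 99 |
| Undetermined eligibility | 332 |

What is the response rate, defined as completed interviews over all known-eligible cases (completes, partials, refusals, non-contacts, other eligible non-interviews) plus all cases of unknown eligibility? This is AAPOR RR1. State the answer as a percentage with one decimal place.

46.6%

Top: 920
Denominator: 920 + 49 + 389 + 184 + 99 + 332 = 1973
RR1 = 920 / 1973 = 0.4663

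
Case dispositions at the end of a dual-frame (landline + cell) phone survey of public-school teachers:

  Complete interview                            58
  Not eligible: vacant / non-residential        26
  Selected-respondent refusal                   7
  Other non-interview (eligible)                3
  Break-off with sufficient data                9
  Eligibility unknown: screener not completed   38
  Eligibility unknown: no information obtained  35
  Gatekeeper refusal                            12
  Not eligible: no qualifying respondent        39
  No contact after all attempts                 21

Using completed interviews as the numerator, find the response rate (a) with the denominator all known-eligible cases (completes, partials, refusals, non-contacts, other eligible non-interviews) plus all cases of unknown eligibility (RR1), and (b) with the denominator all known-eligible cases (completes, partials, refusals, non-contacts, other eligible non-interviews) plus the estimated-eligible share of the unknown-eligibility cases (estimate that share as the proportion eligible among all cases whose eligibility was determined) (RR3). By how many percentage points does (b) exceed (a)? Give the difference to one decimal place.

5.5

Refusal or break-off = 12 + 7 = 19
Eligibility not determined = 38 + 35 = 73
Screened out, ineligible = 39 + 26 = 65
Top: 58
Denominator: 58 + 9 + 19 + 21 + 3 + 73 = 183
RR1 = 58 / 183 = 0.3169
Known eligible: 58 + 9 + 19 + 21 + 3 = 110
e = 110 / (110 + 65) = 110 / 175 = 0.6286
Estimated eligible among unknowns: 0.6286 × 73 = 45.89
Denominator: 110 + 45.89 = 155.89
RR3 = 58 / 155.89 = 0.3721
Difference = 37.21 − 31.69 = 5.52 percentage points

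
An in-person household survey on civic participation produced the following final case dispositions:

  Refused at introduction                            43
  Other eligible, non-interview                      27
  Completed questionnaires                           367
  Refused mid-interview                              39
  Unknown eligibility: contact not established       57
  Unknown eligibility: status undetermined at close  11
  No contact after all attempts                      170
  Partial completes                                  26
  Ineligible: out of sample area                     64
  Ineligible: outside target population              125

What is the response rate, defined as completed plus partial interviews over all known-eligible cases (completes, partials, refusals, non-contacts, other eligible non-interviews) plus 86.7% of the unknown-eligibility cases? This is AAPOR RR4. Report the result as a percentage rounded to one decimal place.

53.8%

Refusals = 43 + 39 = 82
Undetermined eligibility = 57 + 11 = 68
Not eligible = 125 + 64 = 189
Num: 367 + 26 = 393
Eligible (known): 367 + 26 + 82 + 170 + 27 = 672
Estimated eligible among unknowns: 0.8670 × 68 = 58.96
Base: 672 + 58.96 = 730.96
RR4 = 393 / 730.96 = 0.5376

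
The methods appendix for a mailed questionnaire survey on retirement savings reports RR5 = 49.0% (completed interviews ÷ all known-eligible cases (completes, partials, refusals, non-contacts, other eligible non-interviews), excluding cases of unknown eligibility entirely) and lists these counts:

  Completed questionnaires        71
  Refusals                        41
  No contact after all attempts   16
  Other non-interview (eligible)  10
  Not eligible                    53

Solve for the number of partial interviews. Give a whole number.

RR5 = 71 / D = 0.490
D = 71 / 0.490 = 144.9
Remaining denominator categories sum to 138
partial interviews = 144.9 − 138 ≈ 7

7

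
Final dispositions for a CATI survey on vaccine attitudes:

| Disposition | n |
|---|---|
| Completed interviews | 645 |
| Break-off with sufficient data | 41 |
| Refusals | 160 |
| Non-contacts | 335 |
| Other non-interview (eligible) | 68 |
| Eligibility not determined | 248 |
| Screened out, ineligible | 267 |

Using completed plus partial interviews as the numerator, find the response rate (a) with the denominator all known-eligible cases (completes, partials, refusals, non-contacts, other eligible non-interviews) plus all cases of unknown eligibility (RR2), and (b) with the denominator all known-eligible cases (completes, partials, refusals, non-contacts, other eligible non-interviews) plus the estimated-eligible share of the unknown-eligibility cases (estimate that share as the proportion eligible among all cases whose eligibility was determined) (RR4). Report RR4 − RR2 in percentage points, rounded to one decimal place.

1.4

Top: 645 + 41 = 686
Denom: 645 + 41 + 160 + 335 + 68 + 248 = 1497
RR2 = 686 / 1497 = 0.4582
Known eligible: 645 + 41 + 160 + 335 + 68 = 1249
e = 1249 / (1249 + 267) = 1249 / 1516 = 0.8239
e × U: 0.8239 × 248 = 204.33
Denom: 1249 + 204.33 = 1453.33
RR4 = 686 / 1453.33 = 0.4720
Difference = 47.20 − 45.82 = 1.38 percentage points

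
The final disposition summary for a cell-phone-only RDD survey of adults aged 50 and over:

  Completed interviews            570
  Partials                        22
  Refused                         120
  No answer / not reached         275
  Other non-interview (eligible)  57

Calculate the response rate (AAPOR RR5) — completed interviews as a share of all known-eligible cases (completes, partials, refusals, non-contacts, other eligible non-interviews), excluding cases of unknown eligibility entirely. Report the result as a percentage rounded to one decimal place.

54.6%

Numerator: 570
Denominator: 570 + 22 + 120 + 275 + 57 = 1044
RR5 = 570 / 1044 = 0.5460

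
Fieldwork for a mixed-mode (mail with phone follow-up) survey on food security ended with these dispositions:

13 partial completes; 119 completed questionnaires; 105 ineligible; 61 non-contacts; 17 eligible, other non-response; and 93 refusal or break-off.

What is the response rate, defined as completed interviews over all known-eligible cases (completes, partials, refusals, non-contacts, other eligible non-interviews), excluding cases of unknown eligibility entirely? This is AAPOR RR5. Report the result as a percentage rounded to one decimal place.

39.3%

Top → 119
Base → 119 + 13 + 93 + 61 + 17 = 303
RR5 = 119 / 303 = 0.3927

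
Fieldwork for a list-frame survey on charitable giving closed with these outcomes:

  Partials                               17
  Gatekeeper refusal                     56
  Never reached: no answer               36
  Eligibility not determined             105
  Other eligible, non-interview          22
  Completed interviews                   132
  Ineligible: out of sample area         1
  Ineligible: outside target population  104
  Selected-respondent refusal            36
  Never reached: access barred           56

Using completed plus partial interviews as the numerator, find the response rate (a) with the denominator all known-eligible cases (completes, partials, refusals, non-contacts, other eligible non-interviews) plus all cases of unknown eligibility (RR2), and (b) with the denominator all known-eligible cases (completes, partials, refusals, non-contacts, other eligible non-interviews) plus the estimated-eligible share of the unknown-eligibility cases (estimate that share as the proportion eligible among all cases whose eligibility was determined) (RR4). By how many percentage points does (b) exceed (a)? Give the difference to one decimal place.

Declined to participate = 56 + 36 = 92
Non-contacts = 36 + 56 = 92
Screened out, ineligible = 104 + 1 = 105
Top: 132 + 17 = 149
Denom: 132 + 17 + 92 + 92 + 22 + 105 = 460
RR2 = 149 / 460 = 0.3239
Determined eligible: 132 + 17 + 92 + 92 + 22 = 355
e = 355 / (355 + 105) = 355 / 460 = 0.7717
Eligible share of unknowns: 0.7717 × 105 = 81.03
Denom: 355 + 81.03 = 436.03
RR4 = 149 / 436.03 = 0.3417
Difference = 34.17 − 32.39 = 1.78 percentage points

1.8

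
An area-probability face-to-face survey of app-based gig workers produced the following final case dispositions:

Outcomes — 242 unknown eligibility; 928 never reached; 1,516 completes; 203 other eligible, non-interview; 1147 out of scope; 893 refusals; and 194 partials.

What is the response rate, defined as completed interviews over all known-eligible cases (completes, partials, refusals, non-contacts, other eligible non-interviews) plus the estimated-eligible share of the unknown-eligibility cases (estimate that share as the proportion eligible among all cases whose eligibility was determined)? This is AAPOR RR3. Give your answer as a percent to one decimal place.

38.7%

Top: 1516
Determined eligible: 1516 + 194 + 893 + 928 + 203 = 3734
e = 3734 / (3734 + 1147) = 3734 / 4881 = 0.7650
Eligible share of unknowns: 0.7650 × 242 = 185.13
Denom: 3734 + 185.13 = 3919.13
RR3 = 1516 / 3919.13 = 0.3868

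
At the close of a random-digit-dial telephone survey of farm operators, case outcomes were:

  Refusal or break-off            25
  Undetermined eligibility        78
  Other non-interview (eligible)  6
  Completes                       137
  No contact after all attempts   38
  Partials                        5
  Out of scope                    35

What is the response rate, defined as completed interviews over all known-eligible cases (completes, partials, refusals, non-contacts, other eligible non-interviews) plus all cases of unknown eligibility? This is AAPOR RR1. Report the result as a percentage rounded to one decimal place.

47.4%

Top → 137
Denominator → 137 + 5 + 25 + 38 + 6 + 78 = 289
RR1 = 137 / 289 = 0.4740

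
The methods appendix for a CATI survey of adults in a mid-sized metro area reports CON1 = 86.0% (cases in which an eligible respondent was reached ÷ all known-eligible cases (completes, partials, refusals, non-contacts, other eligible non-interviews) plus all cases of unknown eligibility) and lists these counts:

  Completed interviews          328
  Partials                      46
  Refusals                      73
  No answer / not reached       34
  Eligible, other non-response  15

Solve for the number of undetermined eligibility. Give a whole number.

Num: 328 + 46 + 73 + 15 = 462
CON1 = 462 / D = 0.860
D = 462 / 0.860 = 537.2
Rest of base = 496
undetermined eligibility = 537.2 − 496 ≈ 41

41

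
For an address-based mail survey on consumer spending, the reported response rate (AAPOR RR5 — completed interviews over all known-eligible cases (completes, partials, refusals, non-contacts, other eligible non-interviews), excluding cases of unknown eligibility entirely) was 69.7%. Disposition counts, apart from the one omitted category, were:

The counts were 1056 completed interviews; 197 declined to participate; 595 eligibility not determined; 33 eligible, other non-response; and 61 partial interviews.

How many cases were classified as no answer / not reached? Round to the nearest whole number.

168

RR5 = 1056 / D = 0.697
D = 1056 / 0.697 = 1515.1
Remaining denominator categories sum to 1347
no answer / not reached = 1515.1 − 1347 ≈ 168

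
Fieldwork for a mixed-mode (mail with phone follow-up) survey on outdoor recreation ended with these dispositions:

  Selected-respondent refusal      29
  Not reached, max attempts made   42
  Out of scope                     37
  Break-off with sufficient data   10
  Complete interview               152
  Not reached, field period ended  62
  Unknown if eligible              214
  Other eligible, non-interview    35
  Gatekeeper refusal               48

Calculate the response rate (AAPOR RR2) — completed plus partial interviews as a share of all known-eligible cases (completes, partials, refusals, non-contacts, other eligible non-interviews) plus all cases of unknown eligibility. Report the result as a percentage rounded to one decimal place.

Refusals = 48 + 29 = 77
No answer / not reached = 62 + 42 = 104
Top = 152 + 10 = 162
Denom = 152 + 10 + 77 + 104 + 35 + 214 = 592
RR2 = 162 / 592 = 0.2736

27.4%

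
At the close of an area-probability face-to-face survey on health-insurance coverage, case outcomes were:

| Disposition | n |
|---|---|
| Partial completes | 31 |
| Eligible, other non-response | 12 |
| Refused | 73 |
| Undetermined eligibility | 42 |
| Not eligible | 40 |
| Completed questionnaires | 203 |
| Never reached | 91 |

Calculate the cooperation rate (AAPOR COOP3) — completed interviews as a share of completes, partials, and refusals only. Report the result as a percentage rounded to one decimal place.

Top = 203
Denominator = 203 + 31 + 73 = 307
COOP3 = 203 / 307 = 0.6612

66.1%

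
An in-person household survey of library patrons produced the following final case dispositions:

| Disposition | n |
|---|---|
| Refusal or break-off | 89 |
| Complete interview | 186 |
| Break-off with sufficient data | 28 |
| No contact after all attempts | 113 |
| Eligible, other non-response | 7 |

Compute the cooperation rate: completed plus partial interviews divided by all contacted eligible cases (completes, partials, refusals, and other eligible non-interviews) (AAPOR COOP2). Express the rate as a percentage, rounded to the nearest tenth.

Num: 186 + 28 = 214
Denom: 186 + 28 + 89 + 7 = 310
COOP2 = 214 / 310 = 0.6903

69.0%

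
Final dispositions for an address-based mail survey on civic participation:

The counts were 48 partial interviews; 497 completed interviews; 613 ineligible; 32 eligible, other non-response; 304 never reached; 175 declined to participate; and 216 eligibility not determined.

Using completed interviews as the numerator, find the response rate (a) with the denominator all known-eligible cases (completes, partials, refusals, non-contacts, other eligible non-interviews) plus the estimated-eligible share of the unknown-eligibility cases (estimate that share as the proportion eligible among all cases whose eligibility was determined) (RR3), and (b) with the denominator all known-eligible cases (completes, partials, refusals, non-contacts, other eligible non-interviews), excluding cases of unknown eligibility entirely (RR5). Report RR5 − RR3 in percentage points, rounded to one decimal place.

5.4

Top → 497
Determined eligible → 497 + 48 + 175 + 304 + 32 = 1056
e = 1056 / (1056 + 613) = 1056 / 1669 = 0.6327
Estimated eligible among unknowns → 0.6327 × 216 = 136.66
Denom → 1056 + 136.66 = 1192.66
RR3 = 497 / 1192.66 = 0.4167
Denom → 497 + 48 + 175 + 304 + 32 = 1056
RR5 = 497 / 1056 = 0.4706
Difference = 47.06 − 41.67 = 5.39 percentage points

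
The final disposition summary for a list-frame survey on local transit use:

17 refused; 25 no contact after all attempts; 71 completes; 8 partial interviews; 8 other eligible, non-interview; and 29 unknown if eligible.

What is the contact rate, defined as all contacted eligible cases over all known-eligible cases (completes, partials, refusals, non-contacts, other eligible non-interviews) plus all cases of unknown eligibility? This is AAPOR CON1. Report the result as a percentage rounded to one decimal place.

Numerator → 71 + 8 + 17 + 8 = 104
Base → 71 + 8 + 17 + 25 + 8 + 29 = 158
CON1 = 104 / 158 = 0.6582

65.8%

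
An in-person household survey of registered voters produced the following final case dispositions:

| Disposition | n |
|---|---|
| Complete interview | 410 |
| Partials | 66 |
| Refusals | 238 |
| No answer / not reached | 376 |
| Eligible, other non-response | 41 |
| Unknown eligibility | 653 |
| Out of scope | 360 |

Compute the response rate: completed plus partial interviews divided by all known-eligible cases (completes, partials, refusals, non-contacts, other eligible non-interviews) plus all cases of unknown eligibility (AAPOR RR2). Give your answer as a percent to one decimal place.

26.7%

Top → 410 + 66 = 476
Denominator → 410 + 66 + 238 + 376 + 41 + 653 = 1784
RR2 = 476 / 1784 = 0.2668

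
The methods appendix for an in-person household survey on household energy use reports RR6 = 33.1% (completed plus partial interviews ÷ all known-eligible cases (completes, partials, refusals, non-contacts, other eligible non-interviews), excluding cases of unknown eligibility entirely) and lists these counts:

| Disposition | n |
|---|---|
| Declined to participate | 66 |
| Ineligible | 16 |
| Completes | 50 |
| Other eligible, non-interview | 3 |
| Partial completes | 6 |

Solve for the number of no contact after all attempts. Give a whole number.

44

Num → 50 + 6 = 56
RR6 = 56 / D = 0.331
D = 56 / 0.331 = 169.2
Remaining denominator categories sum to 125
no contact after all attempts = 169.2 − 125 ≈ 44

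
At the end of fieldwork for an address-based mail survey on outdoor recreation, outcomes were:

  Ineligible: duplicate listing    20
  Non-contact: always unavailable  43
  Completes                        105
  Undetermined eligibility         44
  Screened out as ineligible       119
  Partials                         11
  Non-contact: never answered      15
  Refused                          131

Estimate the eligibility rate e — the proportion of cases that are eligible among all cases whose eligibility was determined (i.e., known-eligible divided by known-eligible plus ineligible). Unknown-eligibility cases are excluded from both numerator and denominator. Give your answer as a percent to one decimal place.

No contact after all attempts = 15 + 43 = 58
Ineligible = 119 + 20 = 139
Determined eligible = 105 + 11 + 131 + 58 = 305
e = 305 / (305 + 139) = 305 / 444 = 0.6869

68.7%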